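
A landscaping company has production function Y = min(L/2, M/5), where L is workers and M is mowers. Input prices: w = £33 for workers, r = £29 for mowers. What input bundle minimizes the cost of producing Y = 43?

With a fixed-proportions technology, the cost-minimizing bundle uses no slack in either input: L/2 = M/5 = Y.
So L = 2·43 = 86 and M = 5·43 = 215.

L* = 86, M* = 215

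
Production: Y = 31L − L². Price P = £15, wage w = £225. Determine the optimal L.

L* = 8

The marginal product of L is MP_L = 31 − 2L.
A price-taking firm hires until the value of the marginal product equals the wage: P·MP_L = w, so 15·(31 − 2L) = 225.
Then 31 − 2L = 15, giving L = 8.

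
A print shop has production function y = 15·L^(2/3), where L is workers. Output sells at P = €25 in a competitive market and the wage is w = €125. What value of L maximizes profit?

MP_L = (2/3)·15·L^(-1/3) = 10·L^(-1/3).
Profit maximization for a price taker requires P·MP_L = w: 25·10·L^(-1/3) = 125.
So L^(-1/3) = 0.5, which gives L = 8.

L* = 8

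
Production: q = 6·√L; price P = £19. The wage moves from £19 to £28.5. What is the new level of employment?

L* = 4

From P·MP_L = w with MP_L = 3·L^(-1/2), the labor demand is L(w) = (57/w)^(2).
At w = 19: L = 9. At w = 28.5: L = 4.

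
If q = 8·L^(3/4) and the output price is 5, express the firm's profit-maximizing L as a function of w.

MP_L = (3/4)·8·L^(-1/4) = 6·L^(-1/4).
Setting P·MP_L = w: 30·L^(-1/4) = w.
Solving for L: L^(-1/4) = w/30, so L = (30/w)^(4).

L(w) = 810000/w^(4)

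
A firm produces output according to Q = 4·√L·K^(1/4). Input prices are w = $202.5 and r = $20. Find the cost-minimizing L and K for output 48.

Cost minimization requires the marginal rate of technical substitution to equal the input-price ratio: MP_L/MP_K = w/r.
Here MP_L/MP_K = (1/2)·(K/L)/(1/4) = 2·(K/L). Setting this equal to 202.5/20 = 10.125 gives K = 5.0625L.
Substituting into Q = 48: 4·L^(1/2)·(5.0625L)^(1/4) = 48.
Solving, L = 16 and K = 81.

L* = 16, K* = 81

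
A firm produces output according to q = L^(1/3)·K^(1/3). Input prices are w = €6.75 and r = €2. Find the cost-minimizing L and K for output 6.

L* = 8, K* = 27

Cost minimization requires the marginal rate of technical substitution to equal the input-price ratio: MP_L/MP_K = w/r.
Here MP_L/MP_K = (1/3)·(K/L)/(1/3) = (K/L). Setting this equal to 6.75/2 = 3.375 gives K = 3.375L.
Substituting into q = 6: L^(1/3)·(3.375L)^(1/3) = 6.
Solving, L = 8 and K = 27.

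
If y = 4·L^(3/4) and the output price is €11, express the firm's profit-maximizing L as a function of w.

L(w) = 1185921/w^(4)

MP_L = (3/4)·4·L^(-1/4) = 3·L^(-1/4).
Setting P·MP_L = w: 33·L^(-1/4) = w.
Solving for L: L^(-1/4) = w/33, so L = (33/w)^(4).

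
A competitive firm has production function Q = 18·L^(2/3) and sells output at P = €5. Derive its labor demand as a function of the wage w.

L(w) = 216000/w³

MP_L = (2/3)·18·L^(-1/3) = 12·L^(-1/3).
Setting P·MP_L = w: 60·L^(-1/3) = w.
Solving for L: L^(-1/3) = w/60, so L = (60/w)^(3).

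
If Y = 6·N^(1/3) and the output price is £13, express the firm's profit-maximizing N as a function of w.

MP_N = (1/3)·6·N^(-2/3) = 2·N^(-2/3).
Setting P·MP_N = w: 26·N^(-2/3) = w.
Solving for N: N^(-2/3) = w/26, so N = (26/w)^(3/2).

N(w) = (26/w)^(3/2)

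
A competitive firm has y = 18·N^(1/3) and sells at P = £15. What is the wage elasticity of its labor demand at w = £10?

ε = -1.5

MP_N = (1/3)·18·N^(-2/3), so P·MP_N = w gives 90·N^(-2/3) = w.
Solving, N(w) = (90/w)^(3/2). This is a constant-elasticity form: N ∝ w^(−3/2), so ε = −3/2.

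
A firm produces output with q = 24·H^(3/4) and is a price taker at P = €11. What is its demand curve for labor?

MP_H = (3/4)·24·H^(-1/4) = 18·H^(-1/4).
Setting P·MP_H = w: 198·H^(-1/4) = w.
Solving for H: H^(-1/4) = w/198, so H = (198/w)^(4).

H(w) = (198/w)^(4)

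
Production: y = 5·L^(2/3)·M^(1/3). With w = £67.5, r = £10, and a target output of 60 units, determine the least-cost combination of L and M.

L* = 8, M* = 27

Cost minimization requires the marginal rate of technical substitution to equal the input-price ratio: MP_L/MP_M = w/r.
Here MP_L/MP_M = (2/3)·(M/L)/(1/3) = 2·(M/L). Setting this equal to 67.5/10 = 6.75 gives M = 3.375L.
Substituting into y = 60: 5·L^(2/3)·(3.375L)^(1/3) = 60.
Solving, L = 8 and M = 27.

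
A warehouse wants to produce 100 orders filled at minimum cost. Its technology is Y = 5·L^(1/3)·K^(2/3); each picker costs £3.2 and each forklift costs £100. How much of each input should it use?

L* = 125, K* = 8

Cost minimization requires the marginal rate of technical substitution to equal the input-price ratio: MP_L/MP_K = w/r.
Here MP_L/MP_K = (1/3)·(K/L)/(2/3) = 0.5·(K/L). Setting this equal to 3.2/100 = 0.032 gives K = 0.064L.
Substituting into Y = 100: 5·L^(1/3)·(0.064L)^(2/3) = 100.
Solving, L = 125 and K = 8.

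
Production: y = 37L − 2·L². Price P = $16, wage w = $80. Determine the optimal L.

L* = 8

The marginal product of L is MP_L = 37 − 4L.
A price-taking firm hires until the value of the marginal product equals the wage: P·MP_L = w, so 16·(37 − 4L) = 80.
Then 37 − 4L = 5, giving L = 8.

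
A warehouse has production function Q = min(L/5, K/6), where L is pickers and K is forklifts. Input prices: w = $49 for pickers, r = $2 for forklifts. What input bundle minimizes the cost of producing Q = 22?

L* = 110, K* = 132

With a fixed-proportions technology, the cost-minimizing bundle uses no slack in either input: L/5 = K/6 = Q.
So L = 5·22 = 110 and K = 6·22 = 132.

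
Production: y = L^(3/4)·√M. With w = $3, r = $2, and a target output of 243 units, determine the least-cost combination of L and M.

L* = 81, M* = 81

Cost minimization requires the marginal rate of technical substitution to equal the input-price ratio: MP_L/MP_M = w/r.
Here MP_L/MP_M = (3/4)·(M/L)/(1/2) = 1.5·(M/L). Setting this equal to 3/2 = 1.5 gives M = L.
Substituting into y = 243: L^(3/4)·(L)^(1/2) = 243.
Solving, L = 81 and M = 81.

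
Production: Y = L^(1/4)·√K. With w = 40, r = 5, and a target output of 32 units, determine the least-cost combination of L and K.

L* = 16, K* = 256

Cost minimization requires the marginal rate of technical substitution to equal the input-price ratio: MP_L/MP_K = w/r.
Here MP_L/MP_K = (1/4)·(K/L)/(1/2) = 0.5·(K/L). Setting this equal to 40/5 = 8 gives K = 16L.
Substituting into Y = 32: L^(1/4)·(16L)^(1/2) = 32.
Solving, L = 16 and K = 256.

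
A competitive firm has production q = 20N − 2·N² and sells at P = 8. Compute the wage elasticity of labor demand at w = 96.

From P·MP_N = w with MP_N = 20 − 4N, labor demand is N(w) = (20 − w/8)/4.
dN/dw = −1/(32) = -0.03125.
At w = 96, N = 2, so ε = (dN/dw)·(w/N) = (-0.03125)·(96/2) = -1.5.

ε = -1.5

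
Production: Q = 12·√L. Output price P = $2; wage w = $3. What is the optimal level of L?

L* = 16

MP_L = (1/2)·12·L^(-1/2) = 6·L^(-1/2).
Profit maximization for a price taker requires P·MP_L = w: 2·6·L^(-1/2) = 3.
So L^(-1/2) = 0.25, which gives L = 16.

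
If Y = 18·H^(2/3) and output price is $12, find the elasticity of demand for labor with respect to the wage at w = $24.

ε = -3

MP_H = (2/3)·18·H^(-1/3), so P·MP_H = w gives 144·H^(-1/3) = w.
Solving, H(w) = (144/w)^(3). This is a constant-elasticity form: H ∝ w^(−3), so ε = −3.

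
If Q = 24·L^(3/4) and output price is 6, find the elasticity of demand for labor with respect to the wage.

MP_L = (3/4)·24·L^(-1/4), so P·MP_L = w gives 108·L^(-1/4) = w.
Solving, L(w) = (108/w)^(4). This is a constant-elasticity form: L ∝ w^(−4), so ε = −4.

ε = -4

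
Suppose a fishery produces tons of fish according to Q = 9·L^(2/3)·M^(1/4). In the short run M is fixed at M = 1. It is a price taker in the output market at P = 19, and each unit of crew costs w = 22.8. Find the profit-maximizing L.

L* = 125

With M = 1, MP_L = (2/3)·9·L^(-1/3)·1^(1/4) = 6·L^(-1/3).
Profit maximization for a price taker requires P·MP_L = w: 19·6·L^(-1/3) = 22.8.
So L^(-1/3) = 0.2, which gives L = 125.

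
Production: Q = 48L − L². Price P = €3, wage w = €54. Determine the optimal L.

The marginal product of L is MP_L = 48 − 2L.
A price-taking firm hires until the value of the marginal product equals the wage: P·MP_L = w, so 3·(48 − 2L) = 54.
Then 48 − 2L = 18, giving L = 15.

L* = 15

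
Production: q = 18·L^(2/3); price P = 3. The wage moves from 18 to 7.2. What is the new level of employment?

L* = 125

From P·MP_L = w with MP_L = 12·L^(-1/3), the labor demand is L(w) = (36/w)^(3).
At w = 18: L = 8. At w = 7.2: L = 125.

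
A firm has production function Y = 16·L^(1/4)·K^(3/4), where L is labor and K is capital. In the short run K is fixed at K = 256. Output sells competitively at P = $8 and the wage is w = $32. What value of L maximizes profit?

With K = 256, MP_L = (1/4)·16·L^(-3/4)·256^(3/4) = 256·L^(-3/4).
Profit maximization for a price taker requires P·MP_L = w: 8·256·L^(-3/4) = 32.
So L^(-3/4) = 0.015625, which gives L = 256.

L* = 256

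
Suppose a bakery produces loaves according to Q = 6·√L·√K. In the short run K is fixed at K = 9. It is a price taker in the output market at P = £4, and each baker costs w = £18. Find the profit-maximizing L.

With K = 9, MP_L = (1/2)·6·L^(-1/2)·9^(1/2) = 9·L^(-1/2).
Profit maximization for a price taker requires P·MP_L = w: 4·9·L^(-1/2) = 18.
So L^(-1/2) = 0.5, which gives L = 4.

L* = 4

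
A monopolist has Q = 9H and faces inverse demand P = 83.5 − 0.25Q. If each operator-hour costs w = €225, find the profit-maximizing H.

Marginal revenue from the inverse demand is MR = 83.5 − 0.5Q.
The marginal product is MP_H = 9.
A monopolist hires until marginal revenue product equals the wage: MR·MP_H = w.
(83.5 − 4.5H)·9 = 225, so H = 13.

H* = 13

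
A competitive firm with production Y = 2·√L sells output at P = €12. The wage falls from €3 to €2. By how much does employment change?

From P·MP_L = w with MP_L = L^(-1/2), the labor demand is L(w) = (12/w)^(2).
At w = 3: L = 16. At w = 2: L = 36.
ΔL = 36 − 16 = 20.

ΔL = 20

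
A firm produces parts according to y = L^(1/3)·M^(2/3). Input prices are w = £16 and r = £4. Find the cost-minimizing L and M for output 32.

L* = 8, M* = 64

Cost minimization requires the marginal rate of technical substitution to equal the input-price ratio: MP_L/MP_M = w/r.
Here MP_L/MP_M = (1/3)·(M/L)/(2/3) = 0.5·(M/L). Setting this equal to 16/4 = 4 gives M = 8L.
Substituting into y = 32: L^(1/3)·(8L)^(2/3) = 32.
Solving, L = 8 and M = 64.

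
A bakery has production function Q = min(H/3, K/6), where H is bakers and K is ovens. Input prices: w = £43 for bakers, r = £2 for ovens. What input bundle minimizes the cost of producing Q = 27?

With a fixed-proportions technology, the cost-minimizing bundle uses no slack in either input: H/3 = K/6 = Q.
So H = 3·27 = 81 and K = 6·27 = 162.

H* = 81, K* = 162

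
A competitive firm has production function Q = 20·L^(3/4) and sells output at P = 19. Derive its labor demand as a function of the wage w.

MP_L = (3/4)·20·L^(-1/4) = 15·L^(-1/4).
Setting P·MP_L = w: 285·L^(-1/4) = w.
Solving for L: L^(-1/4) = w/285, so L = (285/w)^(4).

L(w) = (285/w)^(4)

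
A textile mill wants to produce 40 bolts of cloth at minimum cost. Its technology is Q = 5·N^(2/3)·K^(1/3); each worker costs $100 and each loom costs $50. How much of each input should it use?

Cost minimization requires the marginal rate of technical substitution to equal the input-price ratio: MP_N/MP_K = w/r.
Here MP_N/MP_K = (2/3)·(K/N)/(1/3) = 2·(K/N). Setting this equal to 100/50 = 2 gives K = N.
Substituting into Q = 40: 5·N^(2/3)·(N)^(1/3) = 40.
Solving, N = 8 and K = 8.

N* = 8, K* = 8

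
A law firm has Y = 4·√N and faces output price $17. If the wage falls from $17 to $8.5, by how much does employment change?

ΔN = 12

From P·MP_N = w with MP_N = 2·N^(-1/2), the labor demand is N(w) = (34/w)^(2).
At w = 17: N = 4. At w = 8.5: N = 16.
ΔN = 16 − 4 = 12.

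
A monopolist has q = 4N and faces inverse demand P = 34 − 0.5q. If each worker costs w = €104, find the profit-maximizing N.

N* = 2

Marginal revenue from the inverse demand is MR = 34 − q.
The marginal product is MP_N = 4.
A monopolist hires until marginal revenue product equals the wage: MR·MP_N = w.
(34 − 4N)·4 = 104, so N = 2.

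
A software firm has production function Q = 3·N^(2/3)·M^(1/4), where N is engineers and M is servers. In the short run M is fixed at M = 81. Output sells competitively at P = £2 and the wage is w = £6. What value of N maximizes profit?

N* = 8

With M = 81, MP_N = (2/3)·3·N^(-1/3)·81^(1/4) = 6·N^(-1/3).
Profit maximization for a price taker requires P·MP_N = w: 2·6·N^(-1/3) = 6.
So N^(-1/3) = 0.5, which gives N = 8.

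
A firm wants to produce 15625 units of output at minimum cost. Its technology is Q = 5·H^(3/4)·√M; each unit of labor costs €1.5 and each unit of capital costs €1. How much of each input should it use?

H* = 625, M* = 625

Cost minimization requires the marginal rate of technical substitution to equal the input-price ratio: MP_H/MP_M = w/r.
Here MP_H/MP_M = (3/4)·(M/H)/(1/2) = 1.5·(M/H). Setting this equal to 1.5/1 = 1.5 gives M = H.
Substituting into Q = 15625: 5·H^(3/4)·(H)^(1/2) = 15625.
Solving, H = 625 and M = 625.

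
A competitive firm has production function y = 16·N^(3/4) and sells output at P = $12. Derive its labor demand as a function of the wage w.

N(w) = (144/w)^(4)

MP_N = (3/4)·16·N^(-1/4) = 12·N^(-1/4).
Setting P·MP_N = w: 144·N^(-1/4) = w.
Solving for N: N^(-1/4) = w/144, so N = (144/w)^(4).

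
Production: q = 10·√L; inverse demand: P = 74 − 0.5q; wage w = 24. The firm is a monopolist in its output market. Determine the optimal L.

Marginal revenue from the inverse demand is MR = 74 − q.
The marginal product is MP_L = 5·L^(-1/2).
A monopolist hires until marginal revenue product equals the wage: MR·MP_L = w.
At L, q = 10·√L. Substituting and solving: (74 − 10·√L)·5·L^(-1/2) = 24 gives L = 25.

L* = 25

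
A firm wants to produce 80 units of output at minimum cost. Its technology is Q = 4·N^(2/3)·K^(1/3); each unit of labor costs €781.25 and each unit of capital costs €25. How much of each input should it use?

Cost minimization requires the marginal rate of technical substitution to equal the input-price ratio: MP_N/MP_K = w/r.
Here MP_N/MP_K = (2/3)·(K/N)/(1/3) = 2·(K/N). Setting this equal to 781.25/25 = 31.25 gives K = 15.625N.
Substituting into Q = 80: 4·N^(2/3)·(15.625N)^(1/3) = 80.
Solving, N = 8 and K = 125.

N* = 8, K* = 125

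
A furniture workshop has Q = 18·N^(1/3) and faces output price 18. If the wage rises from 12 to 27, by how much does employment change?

ΔN = -19

From P·MP_N = w with MP_N = 6·N^(-2/3), the labor demand is N(w) = (108/w)^(3/2).
At w = 12: N = 27. At w = 27: N = 8.
ΔN = 8 − 27 = -19.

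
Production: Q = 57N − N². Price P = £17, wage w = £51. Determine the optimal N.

N* = 27

The marginal product of N is MP_N = 57 − 2N.
A price-taking firm hires until the value of the marginal product equals the wage: P·MP_N = w, so 17·(57 − 2N) = 51.
Then 57 − 2N = 3, giving N = 27.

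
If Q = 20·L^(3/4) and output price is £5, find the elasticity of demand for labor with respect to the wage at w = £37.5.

ε = -4

MP_L = (3/4)·20·L^(-1/4), so P·MP_L = w gives 75·L^(-1/4) = w.
Solving, L(w) = (75/w)^(4). This is a constant-elasticity form: L ∝ w^(−4), so ε = −4.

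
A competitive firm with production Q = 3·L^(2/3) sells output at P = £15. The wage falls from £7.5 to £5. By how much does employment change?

ΔL = 152

From P·MP_L = w with MP_L = 2·L^(-1/3), the labor demand is L(w) = (30/w)^(3).
At w = 7.5: L = 64. At w = 5: L = 216.
ΔL = 216 − 64 = 152.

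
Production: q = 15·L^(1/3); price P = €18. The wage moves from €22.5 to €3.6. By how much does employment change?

From P·MP_L = w with MP_L = 5·L^(-2/3), the labor demand is L(w) = (90/w)^(3/2).
At w = 22.5: L = 8. At w = 3.6: L = 125.
ΔL = 125 − 8 = 117.

ΔL = 117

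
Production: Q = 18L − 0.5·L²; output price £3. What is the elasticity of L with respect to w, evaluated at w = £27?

From P·MP_L = w with MP_L = 18 − L, labor demand is L(w) = 18 − w/3.
dL/dw = −1/(3) = -1/3.
At w = 27, L = 9, so ε = (dL/dw)·(w/L) = (-1/3)·(27/9) = -1.

ε = -1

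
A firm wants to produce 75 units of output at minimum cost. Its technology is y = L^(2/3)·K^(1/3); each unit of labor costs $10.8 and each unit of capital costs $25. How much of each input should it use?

Cost minimization requires the marginal rate of technical substitution to equal the input-price ratio: MP_L/MP_K = w/r.
Here MP_L/MP_K = (2/3)·(K/L)/(1/3) = 2·(K/L). Setting this equal to 10.8/25 = 0.432 gives K = 0.216L.
Substituting into y = 75: L^(2/3)·(0.216L)^(1/3) = 75.
Solving, L = 125 and K = 27.

L* = 125, K* = 27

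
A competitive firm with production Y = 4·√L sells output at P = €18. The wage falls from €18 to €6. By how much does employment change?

ΔL = 32

From P·MP_L = w with MP_L = 2·L^(-1/2), the labor demand is L(w) = (36/w)^(2).
At w = 18: L = 4. At w = 6: L = 36.
ΔL = 36 − 4 = 32.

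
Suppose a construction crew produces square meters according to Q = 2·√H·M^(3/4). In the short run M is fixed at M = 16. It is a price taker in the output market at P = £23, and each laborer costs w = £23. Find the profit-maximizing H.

With M = 16, MP_H = (1/2)·2·H^(-1/2)·16^(3/4) = 8·H^(-1/2).
Profit maximization for a price taker requires P·MP_H = w: 23·8·H^(-1/2) = 23.
So H^(-1/2) = 0.125, which gives H = 64.

H* = 64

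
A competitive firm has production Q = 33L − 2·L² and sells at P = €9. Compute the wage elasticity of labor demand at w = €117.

From P·MP_L = w with MP_L = 33 − 4L, labor demand is L(w) = (33 − w/9)/4.
dL/dw = −1/(36) = -1/36.
At w = 117, L = 5, so ε = (dL/dw)·(w/L) = (-1/36)·(117/5) = -0.65.

ε = -0.65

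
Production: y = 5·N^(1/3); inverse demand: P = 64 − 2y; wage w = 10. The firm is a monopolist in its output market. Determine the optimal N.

Marginal revenue from the inverse demand is MR = 64 − 4y.
The marginal product is MP_N = (5/3)·N^(-2/3).
A monopolist hires until marginal revenue product equals the wage: MR·MP_N = w.
At N, y = 5·N^(1/3). Substituting and solving: (64 − 20·N^(1/3))·(5/3)·N^(-2/3) = 10 gives N = 8.

N* = 8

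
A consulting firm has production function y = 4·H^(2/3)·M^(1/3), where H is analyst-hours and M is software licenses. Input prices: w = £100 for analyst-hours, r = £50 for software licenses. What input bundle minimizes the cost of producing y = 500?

Cost minimization requires the marginal rate of technical substitution to equal the input-price ratio: MP_H/MP_M = w/r.
Here MP_H/MP_M = (2/3)·(M/H)/(1/3) = 2·(M/H). Setting this equal to 100/50 = 2 gives M = H.
Substituting into y = 500: 4·H^(2/3)·(H)^(1/3) = 500.
Solving, H = 125 and M = 125.

H* = 125, M* = 125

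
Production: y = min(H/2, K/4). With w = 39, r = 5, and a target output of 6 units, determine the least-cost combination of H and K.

With a fixed-proportions technology, the cost-minimizing bundle uses no slack in either input: H/2 = K/4 = y.
So H = 2·6 = 12 and K = 4·6 = 24.

H* = 12, K* = 24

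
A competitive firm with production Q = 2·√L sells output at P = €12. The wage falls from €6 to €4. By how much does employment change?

ΔL = 5

From P·MP_L = w with MP_L = L^(-1/2), the labor demand is L(w) = (12/w)^(2).
At w = 6: L = 4. At w = 4: L = 9.
ΔL = 9 − 4 = 5.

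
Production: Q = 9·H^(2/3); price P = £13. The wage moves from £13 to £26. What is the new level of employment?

H* = 27

From P·MP_H = w with MP_H = 6·H^(-1/3), the labor demand is H(w) = (78/w)^(3).
At w = 13: H = 216. At w = 26: H = 27.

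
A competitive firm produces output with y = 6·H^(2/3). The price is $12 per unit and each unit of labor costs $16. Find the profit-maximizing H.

H* = 27

MP_H = (2/3)·6·H^(-1/3) = 4·H^(-1/3).
Profit maximization for a price taker requires P·MP_H = w: 12·4·H^(-1/3) = 16.
So H^(-1/3) = 1/3, which gives H = 27.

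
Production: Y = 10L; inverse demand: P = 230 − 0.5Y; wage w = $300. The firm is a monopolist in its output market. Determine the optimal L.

Marginal revenue from the inverse demand is MR = 230 − Y.
The marginal product is MP_L = 10.
A monopolist hires until marginal revenue product equals the wage: MR·MP_L = w.
(230 − 10L)·10 = 300, so L = 20.

L* = 20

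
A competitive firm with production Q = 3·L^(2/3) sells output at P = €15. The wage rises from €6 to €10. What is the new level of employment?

L* = 27

From P·MP_L = w with MP_L = 2·L^(-1/3), the labor demand is L(w) = (30/w)^(3).
At w = 6: L = 125. At w = 10: L = 27.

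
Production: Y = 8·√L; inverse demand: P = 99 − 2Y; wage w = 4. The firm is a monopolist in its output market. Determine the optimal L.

Marginal revenue from the inverse demand is MR = 99 − 4Y.
The marginal product is MP_L = 4·L^(-1/2).
A monopolist hires until marginal revenue product equals the wage: MR·MP_L = w.
At L, Y = 8·√L. Substituting and solving: (99 − 32·√L)·4·L^(-1/2) = 4 gives L = 9.

L* = 9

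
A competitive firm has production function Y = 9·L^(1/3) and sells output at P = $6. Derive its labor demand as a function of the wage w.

L(w) = (18/w)^(3/2)

MP_L = (1/3)·9·L^(-2/3) = 3·L^(-2/3).
Setting P·MP_L = w: 18·L^(-2/3) = w.
Solving for L: L^(-2/3) = w/18, so L = (18/w)^(3/2).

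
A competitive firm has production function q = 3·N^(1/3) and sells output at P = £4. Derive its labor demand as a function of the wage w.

MP_N = (1/3)·3·N^(-2/3) = N^(-2/3).
Setting P·MP_N = w: 4·N^(-2/3) = w.
Solving for N: N^(-2/3) = w/4, so N = (4/w)^(3/2).

N(w) = (4/w)^(3/2)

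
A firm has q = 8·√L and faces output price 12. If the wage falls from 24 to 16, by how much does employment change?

From P·MP_L = w with MP_L = 4·L^(-1/2), the labor demand is L(w) = (48/w)^(2).
At w = 24: L = 4. At w = 16: L = 9.
ΔL = 9 − 4 = 5.

ΔL = 5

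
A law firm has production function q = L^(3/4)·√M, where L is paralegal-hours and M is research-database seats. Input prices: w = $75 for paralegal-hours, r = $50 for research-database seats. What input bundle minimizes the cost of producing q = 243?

Cost minimization requires the marginal rate of technical substitution to equal the input-price ratio: MP_L/MP_M = w/r.
Here MP_L/MP_M = (3/4)·(M/L)/(1/2) = 1.5·(M/L). Setting this equal to 75/50 = 1.5 gives M = L.
Substituting into q = 243: L^(3/4)·(L)^(1/2) = 243.
Solving, L = 81 and M = 81.

L* = 81, M* = 81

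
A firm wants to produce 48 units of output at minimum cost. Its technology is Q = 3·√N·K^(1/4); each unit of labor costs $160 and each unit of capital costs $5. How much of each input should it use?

Cost minimization requires the marginal rate of technical substitution to equal the input-price ratio: MP_N/MP_K = w/r.
Here MP_N/MP_K = (1/2)·(K/N)/(1/4) = 2·(K/N). Setting this equal to 160/5 = 32 gives K = 16N.
Substituting into Q = 48: 3·N^(1/2)·(16N)^(1/4) = 48.
Solving, N = 16 and K = 256.

N* = 16, K* = 256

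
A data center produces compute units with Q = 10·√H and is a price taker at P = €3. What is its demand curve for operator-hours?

MP_H = (1/2)·10·H^(-1/2) = 5·H^(-1/2).
Setting P·MP_H = w: 15·H^(-1/2) = w.
Solving for H: H^(-1/2) = w/15, so H = (15/w)^(2).

H(w) = 225/w²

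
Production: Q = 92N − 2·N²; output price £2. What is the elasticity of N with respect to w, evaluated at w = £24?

ε = -0.15

From P·MP_N = w with MP_N = 92 − 4N, labor demand is N(w) = (92 − w/2)/4.
dN/dw = −1/(8) = -0.125.
At w = 24, N = 20, so ε = (dN/dw)·(w/N) = (-0.125)·(24/20) = -0.15.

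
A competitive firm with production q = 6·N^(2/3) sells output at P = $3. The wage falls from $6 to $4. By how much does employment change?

From P·MP_N = w with MP_N = 4·N^(-1/3), the labor demand is N(w) = (12/w)^(3).
At w = 6: N = 8. At w = 4: N = 27.
ΔN = 27 − 8 = 19.

ΔN = 19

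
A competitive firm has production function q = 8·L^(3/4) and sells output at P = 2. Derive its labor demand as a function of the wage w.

L(w) = 20736/w^(4)

MP_L = (3/4)·8·L^(-1/4) = 6·L^(-1/4).
Setting P·MP_L = w: 12·L^(-1/4) = w.
Solving for L: L^(-1/4) = w/12, so L = (12/w)^(4).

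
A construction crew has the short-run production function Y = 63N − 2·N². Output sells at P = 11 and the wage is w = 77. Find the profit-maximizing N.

The marginal product of N is MP_N = 63 − 4N.
A price-taking firm hires until the value of the marginal product equals the wage: P·MP_N = w, so 11·(63 − 4N) = 77.
Then 63 − 4N = 7, giving N = 14.

N* = 14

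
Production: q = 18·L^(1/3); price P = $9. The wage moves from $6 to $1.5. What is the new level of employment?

From P·MP_L = w with MP_L = 6·L^(-2/3), the labor demand is L(w) = (54/w)^(3/2).
At w = 6: L = 27. At w = 1.5: L = 216.

L* = 216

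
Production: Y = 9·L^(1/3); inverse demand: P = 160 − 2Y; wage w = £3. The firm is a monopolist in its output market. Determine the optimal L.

L* = 64

Marginal revenue from the inverse demand is MR = 160 − 4Y.
The marginal product is MP_L = 3·L^(-2/3).
A monopolist hires until marginal revenue product equals the wage: MR·MP_L = w.
At L, Y = 9·L^(1/3). Substituting and solving: (160 − 36·L^(1/3))·3·L^(-2/3) = 3 gives L = 64.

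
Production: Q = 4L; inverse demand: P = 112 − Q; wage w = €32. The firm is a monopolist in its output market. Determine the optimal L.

L* = 13

Marginal revenue from the inverse demand is MR = 112 − 2Q.
The marginal product is MP_L = 4.
A monopolist hires until marginal revenue product equals the wage: MR·MP_L = w.
(112 − 8L)·4 = 32, so L = 13.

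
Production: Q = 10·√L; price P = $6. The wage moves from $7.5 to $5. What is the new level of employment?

From P·MP_L = w with MP_L = 5·L^(-1/2), the labor demand is L(w) = (30/w)^(2).
At w = 7.5: L = 16. At w = 5: L = 36.

L* = 36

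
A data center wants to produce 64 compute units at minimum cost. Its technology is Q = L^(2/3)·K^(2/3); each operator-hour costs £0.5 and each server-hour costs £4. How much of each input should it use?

Cost minimization requires the marginal rate of technical substitution to equal the input-price ratio: MP_L/MP_K = w/r.
Here MP_L/MP_K = (2/3)·(K/L)/(2/3) = (K/L). Setting this equal to 0.5/4 = 0.125 gives K = 0.125L.
Substituting into Q = 64: L^(2/3)·(0.125L)^(2/3) = 64.
Solving, L = 64 and K = 8.

L* = 64, K* = 8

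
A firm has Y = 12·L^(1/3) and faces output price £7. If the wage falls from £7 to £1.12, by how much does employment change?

ΔL = 117

From P·MP_L = w with MP_L = 4·L^(-2/3), the labor demand is L(w) = (28/w)^(3/2).
At w = 7: L = 8. At w = 1.12: L = 125.
ΔL = 125 − 8 = 117.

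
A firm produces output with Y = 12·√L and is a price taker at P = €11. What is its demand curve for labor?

MP_L = (1/2)·12·L^(-1/2) = 6·L^(-1/2).
Setting P·MP_L = w: 66·L^(-1/2) = w.
Solving for L: L^(-1/2) = w/66, so L = (66/w)^(2).

L(w) = 4356/w²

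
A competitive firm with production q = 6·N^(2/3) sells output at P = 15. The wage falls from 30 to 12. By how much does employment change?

From P·MP_N = w with MP_N = 4·N^(-1/3), the labor demand is N(w) = (60/w)^(3).
At w = 30: N = 8. At w = 12: N = 125.
ΔN = 125 − 8 = 117.

ΔN = 117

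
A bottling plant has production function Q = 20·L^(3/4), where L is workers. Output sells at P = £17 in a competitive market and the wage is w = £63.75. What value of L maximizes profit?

MP_L = (3/4)·20·L^(-1/4) = 15·L^(-1/4).
Profit maximization for a price taker requires P·MP_L = w: 17·15·L^(-1/4) = 63.75.
So L^(-1/4) = 0.25, which gives L = 256.

L* = 256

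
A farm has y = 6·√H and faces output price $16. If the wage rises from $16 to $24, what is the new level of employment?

H* = 4

From P·MP_H = w with MP_H = 3·H^(-1/2), the labor demand is H(w) = (48/w)^(2).
At w = 16: H = 9. At w = 24: H = 4.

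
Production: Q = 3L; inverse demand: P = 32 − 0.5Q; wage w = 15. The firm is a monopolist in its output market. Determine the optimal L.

L* = 9

Marginal revenue from the inverse demand is MR = 32 − Q.
The marginal product is MP_L = 3.
A monopolist hires until marginal revenue product equals the wage: MR·MP_L = w.
(32 − 3L)·3 = 15, so L = 9.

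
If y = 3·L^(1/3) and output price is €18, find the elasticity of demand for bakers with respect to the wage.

ε = -1.5

MP_L = (1/3)·3·L^(-2/3), so P·MP_L = w gives 18·L^(-2/3) = w.
Solving, L(w) = (18/w)^(3/2). This is a constant-elasticity form: L ∝ w^(−3/2), so ε = −3/2.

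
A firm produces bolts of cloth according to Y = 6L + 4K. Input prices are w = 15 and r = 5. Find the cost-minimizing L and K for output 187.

L* = 0, K* = 46.75

The inputs are perfect substitutes, so the firm uses whichever has the lower cost per unit of output.
Cost per unit of output via L is w/6 = 2.5; via K it is r/4 = 1.25. K is cheaper.
Producing Y = 187 with K alone: L = 0, K = 46.75.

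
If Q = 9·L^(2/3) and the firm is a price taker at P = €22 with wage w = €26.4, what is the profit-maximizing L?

L* = 125

MP_L = (2/3)·9·L^(-1/3) = 6·L^(-1/3).
Profit maximization for a price taker requires P·MP_L = w: 22·6·L^(-1/3) = 26.4.
So L^(-1/3) = 0.2, which gives L = 125.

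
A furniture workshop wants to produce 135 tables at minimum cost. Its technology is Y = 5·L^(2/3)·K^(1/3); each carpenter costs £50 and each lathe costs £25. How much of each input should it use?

L* = 27, K* = 27

Cost minimization requires the marginal rate of technical substitution to equal the input-price ratio: MP_L/MP_K = w/r.
Here MP_L/MP_K = (2/3)·(K/L)/(1/3) = 2·(K/L). Setting this equal to 50/25 = 2 gives K = L.
Substituting into Y = 135: 5·L^(2/3)·(L)^(1/3) = 135.
Solving, L = 27 and K = 27.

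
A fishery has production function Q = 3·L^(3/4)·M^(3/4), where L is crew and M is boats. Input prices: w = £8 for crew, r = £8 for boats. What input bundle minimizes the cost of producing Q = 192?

Cost minimization requires the marginal rate of technical substitution to equal the input-price ratio: MP_L/MP_M = w/r.
Here MP_L/MP_M = (3/4)·(M/L)/(3/4) = (M/L). Setting this equal to 8/8 = 1 gives M = L.
Substituting into Q = 192: 3·L^(3/4)·(L)^(3/4) = 192.
Solving, L = 16 and M = 16.

L* = 16, M* = 16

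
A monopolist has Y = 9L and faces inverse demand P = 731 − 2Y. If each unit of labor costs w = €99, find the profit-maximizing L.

Marginal revenue from the inverse demand is MR = 731 − 4Y.
The marginal product is MP_L = 9.
A monopolist hires until marginal revenue product equals the wage: MR·MP_L = w.
(731 − 36L)·9 = 99, so L = 20.

L* = 20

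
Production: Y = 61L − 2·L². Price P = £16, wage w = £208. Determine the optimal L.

L* = 12

The marginal product of L is MP_L = 61 − 4L.
A price-taking firm hires until the value of the marginal product equals the wage: P·MP_L = w, so 16·(61 − 4L) = 208.
Then 61 − 4L = 13, giving L = 12.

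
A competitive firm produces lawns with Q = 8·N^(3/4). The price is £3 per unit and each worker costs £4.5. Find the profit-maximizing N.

MP_N = (3/4)·8·N^(-1/4) = 6·N^(-1/4).
Profit maximization for a price taker requires P·MP_N = w: 3·6·N^(-1/4) = 4.5.
So N^(-1/4) = 0.25, which gives N = 256.

N* = 256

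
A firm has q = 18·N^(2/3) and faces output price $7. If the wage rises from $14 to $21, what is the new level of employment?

N* = 64

From P·MP_N = w with MP_N = 12·N^(-1/3), the labor demand is N(w) = (84/w)^(3).
At w = 14: N = 216. At w = 21: N = 64.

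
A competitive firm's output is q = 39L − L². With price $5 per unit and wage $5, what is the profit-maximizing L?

The marginal product of L is MP_L = 39 − 2L.
A price-taking firm hires until the value of the marginal product equals the wage: P·MP_L = w, so 5·(39 − 2L) = 5.
Then 39 − 2L = 1, giving L = 19.

L* = 19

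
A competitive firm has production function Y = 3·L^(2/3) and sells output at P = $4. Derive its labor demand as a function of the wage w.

MP_L = (2/3)·3·L^(-1/3) = 2·L^(-1/3).
Setting P·MP_L = w: 8·L^(-1/3) = w.
Solving for L: L^(-1/3) = w/8, so L = (8/w)^(3).

L(w) = 512/w³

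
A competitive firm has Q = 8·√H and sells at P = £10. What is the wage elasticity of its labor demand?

MP_H = (1/2)·8·H^(-1/2), so P·MP_H = w gives 40·H^(-1/2) = w.
Solving, H(w) = (40/w)^(2). This is a constant-elasticity form: H ∝ w^(−2), so ε = −2.

ε = -2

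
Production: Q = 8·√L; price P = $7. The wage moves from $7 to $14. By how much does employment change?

ΔL = -12

From P·MP_L = w with MP_L = 4·L^(-1/2), the labor demand is L(w) = (28/w)^(2).
At w = 7: L = 16. At w = 14: L = 4.
ΔL = 4 − 16 = -12.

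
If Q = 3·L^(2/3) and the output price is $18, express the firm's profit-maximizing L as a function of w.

L(w) = 46656/w³

MP_L = (2/3)·3·L^(-1/3) = 2·L^(-1/3).
Setting P·MP_L = w: 36·L^(-1/3) = w.
Solving for L: L^(-1/3) = w/36, so L = (36/w)^(3).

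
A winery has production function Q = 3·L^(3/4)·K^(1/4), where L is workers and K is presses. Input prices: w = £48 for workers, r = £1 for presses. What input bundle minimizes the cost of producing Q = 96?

Cost minimization requires the marginal rate of technical substitution to equal the input-price ratio: MP_L/MP_K = w/r.
Here MP_L/MP_K = (3/4)·(K/L)/(1/4) = 3·(K/L). Setting this equal to 48/1 = 48 gives K = 16L.
Substituting into Q = 96: 3·L^(3/4)·(16L)^(1/4) = 96.
Solving, L = 16 and K = 256.

L* = 16, K* = 256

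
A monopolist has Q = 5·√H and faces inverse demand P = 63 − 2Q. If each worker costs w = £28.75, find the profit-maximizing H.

H* = 4

Marginal revenue from the inverse demand is MR = 63 − 4Q.
The marginal product is MP_H = 2.5·H^(-1/2).
A monopolist hires until marginal revenue product equals the wage: MR·MP_H = w.
At H, Q = 5·√H. Substituting and solving: (63 − 20·√H)·2.5·H^(-1/2) = 28.75 gives H = 4.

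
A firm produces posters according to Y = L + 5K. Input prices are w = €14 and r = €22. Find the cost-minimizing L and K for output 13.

The inputs are perfect substitutes, so the firm uses whichever has the lower cost per unit of output.
Cost per unit of output via L is 14; via K it is 4.4. K is cheaper.
Producing Y = 13 with K alone: L = 0, K = 2.6.

L* = 0, K* = 2.6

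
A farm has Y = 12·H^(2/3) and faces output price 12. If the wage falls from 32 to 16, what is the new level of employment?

From P·MP_H = w with MP_H = 8·H^(-1/3), the labor demand is H(w) = (96/w)^(3).
At w = 32: H = 27. At w = 16: H = 216.

H* = 216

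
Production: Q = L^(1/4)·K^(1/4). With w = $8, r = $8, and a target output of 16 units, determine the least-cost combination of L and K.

L* = 256, K* = 256

Cost minimization requires the marginal rate of technical substitution to equal the input-price ratio: MP_L/MP_K = w/r.
Here MP_L/MP_K = (1/4)·(K/L)/(1/4) = (K/L). Setting this equal to 8/8 = 1 gives K = L.
Substituting into Q = 16: L^(1/4)·(L)^(1/4) = 16.
Solving, L = 256 and K = 256.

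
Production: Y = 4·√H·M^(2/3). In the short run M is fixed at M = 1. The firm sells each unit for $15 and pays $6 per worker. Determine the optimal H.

H* = 25

With M = 1, MP_H = (1/2)·4·H^(-1/2)·1^(2/3) = 2·H^(-1/2).
Profit maximization for a price taker requires P·MP_H = w: 15·2·H^(-1/2) = 6.
So H^(-1/2) = 0.2, which gives H = 25.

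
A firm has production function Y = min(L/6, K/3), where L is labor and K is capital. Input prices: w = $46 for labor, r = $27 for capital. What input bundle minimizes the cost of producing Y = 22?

L* = 132, K* = 66

With a fixed-proportions technology, the cost-minimizing bundle uses no slack in either input: L/6 = K/3 = Y.
So L = 6·22 = 132 and K = 3·22 = 66.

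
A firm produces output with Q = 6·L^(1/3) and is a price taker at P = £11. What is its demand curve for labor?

L(w) = (22/w)^(3/2)

MP_L = (1/3)·6·L^(-2/3) = 2·L^(-2/3).
Setting P·MP_L = w: 22·L^(-2/3) = w.
Solving for L: L^(-2/3) = w/22, so L = (22/w)^(3/2).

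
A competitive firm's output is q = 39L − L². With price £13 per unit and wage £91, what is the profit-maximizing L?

L* = 16

The marginal product of L is MP_L = 39 − 2L.
A price-taking firm hires until the value of the marginal product equals the wage: P·MP_L = w, so 13·(39 − 2L) = 91.
Then 39 − 2L = 7, giving L = 16.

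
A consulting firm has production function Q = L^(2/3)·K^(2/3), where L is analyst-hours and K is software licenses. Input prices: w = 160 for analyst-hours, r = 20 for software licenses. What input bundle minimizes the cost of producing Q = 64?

Cost minimization requires the marginal rate of technical substitution to equal the input-price ratio: MP_L/MP_K = w/r.
Here MP_L/MP_K = (2/3)·(K/L)/(2/3) = (K/L). Setting this equal to 160/20 = 8 gives K = 8L.
Substituting into Q = 64: L^(2/3)·(8L)^(2/3) = 64.
Solving, L = 8 and K = 64.

L* = 8, K* = 64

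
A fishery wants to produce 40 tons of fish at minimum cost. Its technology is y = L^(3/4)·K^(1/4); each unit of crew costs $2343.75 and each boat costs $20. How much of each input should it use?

Cost minimization requires the marginal rate of technical substitution to equal the input-price ratio: MP_L/MP_K = w/r.
Here MP_L/MP_K = (3/4)·(K/L)/(1/4) = 3·(K/L). Setting this equal to 2343.75/20 = 117.1875 gives K = 39.0625L.
Substituting into y = 40: L^(3/4)·(39.0625L)^(1/4) = 40.
Solving, L = 16 and K = 625.

L* = 16, K* = 625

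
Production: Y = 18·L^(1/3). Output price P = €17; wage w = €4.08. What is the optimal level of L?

L* = 125

MP_L = (1/3)·18·L^(-2/3) = 6·L^(-2/3).
Profit maximization for a price taker requires P·MP_L = w: 17·6·L^(-2/3) = 4.08.
So L^(-2/3) = 0.04, which gives L = 125.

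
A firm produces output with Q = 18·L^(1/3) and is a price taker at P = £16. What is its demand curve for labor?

L(w) = (96/w)^(3/2)

MP_L = (1/3)·18·L^(-2/3) = 6·L^(-2/3).
Setting P·MP_L = w: 96·L^(-2/3) = w.
Solving for L: L^(-2/3) = w/96, so L = (96/w)^(3/2).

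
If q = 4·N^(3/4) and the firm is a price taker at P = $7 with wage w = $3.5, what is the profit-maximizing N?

N* = 1296

MP_N = (3/4)·4·N^(-1/4) = 3·N^(-1/4).
Profit maximization for a price taker requires P·MP_N = w: 7·3·N^(-1/4) = 3.5.
So N^(-1/4) = 1/6, which gives N = 1296.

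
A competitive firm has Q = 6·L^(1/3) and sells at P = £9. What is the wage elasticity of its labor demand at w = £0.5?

MP_L = (1/3)·6·L^(-2/3), so P·MP_L = w gives 18·L^(-2/3) = w.
Solving, L(w) = (18/w)^(3/2). This is a constant-elasticity form: L ∝ w^(−3/2), so ε = −3/2.

ε = -1.5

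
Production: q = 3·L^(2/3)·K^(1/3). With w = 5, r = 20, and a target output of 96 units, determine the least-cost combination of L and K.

L* = 64, K* = 8

Cost minimization requires the marginal rate of technical substitution to equal the input-price ratio: MP_L/MP_K = w/r.
Here MP_L/MP_K = (2/3)·(K/L)/(1/3) = 2·(K/L). Setting this equal to 5/20 = 0.25 gives K = 0.125L.
Substituting into q = 96: 3·L^(2/3)·(0.125L)^(1/3) = 96.
Solving, L = 64 and K = 8.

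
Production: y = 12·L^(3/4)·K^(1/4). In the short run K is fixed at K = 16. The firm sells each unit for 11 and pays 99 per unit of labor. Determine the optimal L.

L* = 16

With K = 16, MP_L = (3/4)·12·L^(-1/4)·16^(1/4) = 18·L^(-1/4).
Profit maximization for a price taker requires P·MP_L = w: 11·18·L^(-1/4) = 99.
So L^(-1/4) = 0.5, which gives L = 16.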